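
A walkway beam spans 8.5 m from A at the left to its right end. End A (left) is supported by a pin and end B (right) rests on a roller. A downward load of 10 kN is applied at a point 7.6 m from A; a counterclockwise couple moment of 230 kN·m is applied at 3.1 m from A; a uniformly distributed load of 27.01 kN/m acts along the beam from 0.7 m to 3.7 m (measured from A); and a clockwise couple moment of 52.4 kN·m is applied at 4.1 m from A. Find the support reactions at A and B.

A_x = 0, A_y = 82.01 kN, B_y = 9.020 kN

Resultant of the distributed load: 27.01 × 3 = 81.03 kN at 2.2 m from A.
ΣM about A: B_y·8.5 − 10·7.6 + 230 − (27.01·3)·2.2 − 52.4 = 0 → B_y = 76.666/8.5 = 9.01953 ≈ 9.020 kN.
ΣF_y = 0: A_y + 9.01953 − 10 − 27.01·3 = 0 → A_y = 82.01 kN.
ΣF_x = 0: no horizontal applied forces, so A_x = 0.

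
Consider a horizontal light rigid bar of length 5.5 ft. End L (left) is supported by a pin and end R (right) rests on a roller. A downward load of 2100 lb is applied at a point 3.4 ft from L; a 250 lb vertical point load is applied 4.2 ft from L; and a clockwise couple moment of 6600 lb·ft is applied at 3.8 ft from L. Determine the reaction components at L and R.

Moments about L: R_y·5.5 − 2100·3.4 − 250·4.2 − 6600 = 0 → R_y = 14790/5.5 = 2689.09 ≈ 2689 lb.
ΣF_y = 0: L_y + 2689.09 − 2100 − 250 = 0 → L_y = -339.1 lb.
ΣF_x = 0: no horizontal applied forces, so L_x = 0.

L_x = 0, L_y = -339.1 lb, R_y = 2689 lb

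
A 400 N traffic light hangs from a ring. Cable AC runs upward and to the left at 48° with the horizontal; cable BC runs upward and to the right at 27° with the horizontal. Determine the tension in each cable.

ΣF_x = 0: −T_AC·cos48° + T_BC·cos27° = 0 → T_BC = 0.750983·T_AC.
ΣF_y = 0: T_AC·sin48° + T_BC·sin27° = 400.
Substitute: T_AC·(0.743145 + 0.750983·0.45399) = 400 → T_AC = 368.975 ≈ 369.0 N.
Then T_BC = 0.750983 × 368.975 = 277.1 N.

T_AC = 369.0 N, T_BC = 277.1 N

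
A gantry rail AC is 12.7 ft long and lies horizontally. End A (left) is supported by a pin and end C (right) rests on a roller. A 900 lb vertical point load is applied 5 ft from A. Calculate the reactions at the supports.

ΣM about A: C_y·12.7 − 900·5 = 0 → C_y = 4500/12.7 = 354.331 ≈ 354.3 lb.
ΣF_y = 0: A_y + 354.331 − 900 = 0 → A_y = 545.7 lb.
ΣF_x = 0: no horizontal applied forces, so A_x = 0.

A_x = 0, A_y = 545.7 lb, C_y = 354.3 lb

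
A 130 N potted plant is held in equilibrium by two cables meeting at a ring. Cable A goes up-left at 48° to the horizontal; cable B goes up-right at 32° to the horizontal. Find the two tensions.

T_A = 111.9 N, T_B = 88.33 N

ΣF_x = 0: −T_A·cos48° + T_B·cos32° = 0 → T_B = 0.789024·T_A.
ΣF_y = 0: T_A·sin48° + T_B·sin32° = 130.
Substitute: T_A·(0.743145 + 0.789024·0.529919) = 130 → T_A = 111.947 ≈ 111.9 N.
Then T_B = 0.789024 × 111.947 = 88.33 N.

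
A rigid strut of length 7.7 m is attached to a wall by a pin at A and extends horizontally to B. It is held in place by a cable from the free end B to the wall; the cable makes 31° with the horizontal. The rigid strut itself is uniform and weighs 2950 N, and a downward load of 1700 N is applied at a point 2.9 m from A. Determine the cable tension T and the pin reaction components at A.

T = 4107 N, A_x = 3520 N, A_y = 2535 N

ΣM about A: T·sin31°·7.7 − 2950·3.85 − 1700·2.9 = 0 → T = 16287.5/(7.7·0.515038) = 4107 N.
ΣF_x = 0: A_x − T·cos31° = 0 → A_x = 4107 × 0.857167 = 3520 N.
ΣF_y = 0: A_y + T·sin31° − 2950 − 1700 = 0 → A_y = 4650 − 4107 × 0.515038 = 2535 N.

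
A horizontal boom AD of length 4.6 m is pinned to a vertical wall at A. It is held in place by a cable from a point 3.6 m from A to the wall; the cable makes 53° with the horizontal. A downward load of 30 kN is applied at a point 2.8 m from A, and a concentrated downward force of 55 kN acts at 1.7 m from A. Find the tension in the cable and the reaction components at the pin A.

T = 61.74 kN, A_x = 37.15 kN, A_y = 35.69 kN

ΣM about A: T·sin53°·3.6 − 30·2.8 − 55·1.7 = 0 → T = 177.5/(3.6·0.798636) = 61.7372 ≈ 61.74 kN.
ΣF_x = 0: A_x − T·cos53° = 0 → A_x = 61.7372 × 0.601815 = 37.15 kN.
ΣF_y = 0: A_y + T·sin53° − 30 − 55 = 0 → A_y = 85 − 61.7372 × 0.798636 = 35.69 kN.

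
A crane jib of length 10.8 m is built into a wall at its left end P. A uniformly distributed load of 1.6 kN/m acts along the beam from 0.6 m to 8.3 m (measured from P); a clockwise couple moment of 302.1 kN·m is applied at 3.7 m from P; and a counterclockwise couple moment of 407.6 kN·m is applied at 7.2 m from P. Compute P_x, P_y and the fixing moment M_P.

P_x = 0, P_y = 12.32 kN, M_P = -50.68 kN·m

Resultant of the distributed load: 1.6 × 7.7 = 12.32 kN at 4.45 m from P.
ΣF_x = 0: P_x = 0.
ΣF_y = 0: P_y − 1.6·7.7 = 0 → P_y = 12.32 kN.
ΣM about P: M_P − (1.6·7.7)·4.45 − 302.1 + 407.6 = 0 → M_P = -50.68 kN·m.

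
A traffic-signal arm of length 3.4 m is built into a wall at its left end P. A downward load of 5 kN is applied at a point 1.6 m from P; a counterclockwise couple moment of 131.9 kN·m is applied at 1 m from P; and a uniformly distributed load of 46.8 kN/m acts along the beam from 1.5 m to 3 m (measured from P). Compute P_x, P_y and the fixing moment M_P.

P_x = 0, P_y = 75.20 kN, M_P = 34.05 kN·m

Resultant of the distributed load: 46.8 × 1.5 = 70.2 kN at 2.25 m from P.
ΣF_x = 0: P_x = 0.
ΣF_y = 0: P_y − 5 − 46.8·1.5 = 0 → P_y = 75.20 kN.
ΣM about P: M_P − 5·1.6 + 131.9 − (46.8·1.5)·2.25 = 0 → M_P = 34.05 kN·m.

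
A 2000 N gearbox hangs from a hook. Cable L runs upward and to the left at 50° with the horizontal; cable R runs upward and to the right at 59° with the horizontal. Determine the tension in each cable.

T_L = 1089 N, T_R = 1360 N

ΣF_x = 0: −T_L·cos50° + T_R·cos59° = 0 → T_R = 1.24804·T_L.
ΣF_y = 0: T_L·sin50° + T_R·sin59° = 2000.
Substitute: T_L·(0.766044 + 1.24804·0.857167) = 2000 → T_L = 1089.43 ≈ 1089 N.
Then T_R = 1.24804 × 1089.43 = 1360 N.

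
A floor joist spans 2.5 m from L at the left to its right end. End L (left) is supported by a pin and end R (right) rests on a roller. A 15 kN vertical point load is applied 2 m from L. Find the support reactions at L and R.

ΣM about L: R_y·2.5 − 15·2 = 0 → R_y = 30/2.5 = 12.00 kN.
ΣF_y = 0: L_y + 12 − 15 = 0 → L_y = 3.000 kN.
ΣF_x = 0: no horizontal applied forces, so L_x = 0.

L_x = 0, L_y = 3.000 kN, R_y = 12.00 kN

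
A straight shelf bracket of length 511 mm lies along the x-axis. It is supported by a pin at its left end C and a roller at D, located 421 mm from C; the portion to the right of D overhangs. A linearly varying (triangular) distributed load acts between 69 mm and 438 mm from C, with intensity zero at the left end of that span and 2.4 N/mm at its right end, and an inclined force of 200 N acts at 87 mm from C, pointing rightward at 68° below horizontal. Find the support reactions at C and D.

Resultant of the triangular load: ½ × 2.4 × 369 = 442.8 N, acting at 315 mm from C (one-third of the span from the peak).
Taking moments about C: D_y·421 − (½·2.4·369)·315 − 200·sin68°·87 = 0 → D_y = 155615/421 = 369.632 ≈ 369.6 N.
ΣF_y = 0: C_y + 369.632 − ½·2.4·369 − 200·sin68° = 0 → C_y = 258.6 N.
ΣF_x = 0: C_x + 200·cos68° = 0 → C_x = -74.92 N.

C_x = -74.92 N, C_y = 258.6 N, D_y = 369.6 N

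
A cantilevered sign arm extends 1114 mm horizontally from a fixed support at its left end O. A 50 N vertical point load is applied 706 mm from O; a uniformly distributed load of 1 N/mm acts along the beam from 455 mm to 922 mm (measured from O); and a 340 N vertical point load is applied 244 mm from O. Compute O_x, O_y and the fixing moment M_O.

O_x = 0, O_y = 857.0 N, M_O = 439800 N·mm

Resultant of the distributed load: 1 × 467 = 467 N at 688.5 mm from O.
ΣF_x = 0: O_x = 0.
ΣF_y = 0: O_y − 50 − 1·467 − 340 = 0 → O_y = 857.0 N.
ΣM about O: M_O − 50·706 − (1·467)·688.5 − 340·244 = 0 → M_O = 439800 N·mm.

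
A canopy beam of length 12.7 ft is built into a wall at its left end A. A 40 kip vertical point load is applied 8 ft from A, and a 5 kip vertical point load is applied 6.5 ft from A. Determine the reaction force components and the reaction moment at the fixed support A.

A_x = 0, A_y = 45.00 kip, M_A = 352.5 kip·ft

ΣF_x = 0: A_x = 0.
ΣF_y = 0: A_y − 40 − 5 = 0 → A_y = 45.00 kip.
ΣM about A: M_A − 40·8 − 5·6.5 = 0 → M_A = 352.5 kip·ft.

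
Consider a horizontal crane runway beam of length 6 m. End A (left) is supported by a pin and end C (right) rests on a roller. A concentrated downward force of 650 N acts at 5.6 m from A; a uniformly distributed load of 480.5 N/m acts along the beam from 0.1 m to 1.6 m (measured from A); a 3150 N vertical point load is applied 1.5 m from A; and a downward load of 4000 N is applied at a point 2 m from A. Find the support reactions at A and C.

Resultant of the distributed load: 480.5 × 1.5 = 720.75 N at 0.85 m from A.
ΣM about A: C_y·6 − 650·5.6 − (480.5·1.5)·0.85 − 3150·1.5 − 4000·2 = 0 → C_y = 16977.6375/6 = 2829.61 ≈ 2830 N.
ΣF_y = 0: A_y + 2829.61 − 650 − 480.5·1.5 − 3150 − 4000 = 0 → A_y = 5691 N.
ΣF_x = 0: no horizontal applied forces, so A_x = 0.

A_x = 0, A_y = 5691 N, C_y = 2830 N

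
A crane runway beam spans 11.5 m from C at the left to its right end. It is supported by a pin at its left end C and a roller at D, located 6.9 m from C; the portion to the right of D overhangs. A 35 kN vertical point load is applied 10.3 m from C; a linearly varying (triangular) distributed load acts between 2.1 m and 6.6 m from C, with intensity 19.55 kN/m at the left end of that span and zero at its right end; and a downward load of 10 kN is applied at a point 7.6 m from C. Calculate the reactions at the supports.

Resultant of the triangular load: ½ × 19.55 × 4.5 = 43.9875 kN, acting at 3.6 m from C (one-third of the span from the peak).
ΣM about C: D_y·6.9 − 35·10.3 − (½·19.55·4.5)·3.6 − 10·7.6 = 0 → D_y = 594.855/6.9 = 86.2109 ≈ 86.21 kN.
ΣF_y = 0: C_y + 86.2109 − 35 − ½·19.55·4.5 − 10 = 0 → C_y = 2.777 kN.
ΣF_x = 0: no horizontal applied forces, so C_x = 0.

C_x = 0, C_y = 2.777 kN, D_y = 86.21 kN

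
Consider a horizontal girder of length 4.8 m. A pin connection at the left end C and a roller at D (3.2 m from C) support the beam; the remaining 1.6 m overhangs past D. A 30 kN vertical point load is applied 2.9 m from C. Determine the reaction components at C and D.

Taking moments about C: D_y·3.2 − 30·2.9 = 0 → D_y = 87/3.2 = 27.1875 ≈ 27.19 kN.
ΣF_y = 0: C_y + 27.1875 − 30 = 0 → C_y = 2.812 kN.
ΣF_x = 0: no horizontal applied forces, so C_x = 0.

C_x = 0, C_y = 2.812 kN, D_y = 27.19 kN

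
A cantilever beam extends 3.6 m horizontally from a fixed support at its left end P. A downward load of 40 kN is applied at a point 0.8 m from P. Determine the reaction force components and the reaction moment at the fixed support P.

ΣF_x = 0: P_x = 0.
ΣF_y = 0: P_y − 40 = 0 → P_y = 40.00 kN.
ΣM about P: M_P − 40·0.8 = 0 → M_P = 32.00 kN·m.

P_x = 0, P_y = 40.00 kN, M_P = 32.00 kN·m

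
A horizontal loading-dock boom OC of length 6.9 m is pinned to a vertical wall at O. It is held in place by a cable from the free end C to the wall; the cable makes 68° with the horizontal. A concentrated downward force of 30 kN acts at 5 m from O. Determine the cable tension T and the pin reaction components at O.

T = 23.45 kN, O_x = 8.783 kN, O_y = 8.261 kN

ΣM about O: T·sin68°·6.9 − 30·5 = 0 → T = 150/(6.9·0.927184) = 23.4464 ≈ 23.45 kN.
ΣF_x = 0: O_x − T·cos68° = 0 → O_x = 23.4464 × 0.374607 = 8.783 kN.
ΣF_y = 0: O_y + T·sin68° − 30 = 0 → O_y = 30 − 23.4464 × 0.927184 = 8.261 kN.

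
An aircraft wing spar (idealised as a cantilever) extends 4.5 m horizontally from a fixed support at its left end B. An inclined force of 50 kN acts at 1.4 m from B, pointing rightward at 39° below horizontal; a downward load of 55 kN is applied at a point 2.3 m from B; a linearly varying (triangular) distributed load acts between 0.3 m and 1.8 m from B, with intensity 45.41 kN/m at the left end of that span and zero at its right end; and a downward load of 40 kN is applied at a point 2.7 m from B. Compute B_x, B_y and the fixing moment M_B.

B_x = -38.86 kN, B_y = 160.5 kN, M_B = 305.8 kN·m

Resultant of the triangular load: ½ × 45.41 × 1.5 = 34.0575 kN, acting at 0.8 m from B (one-third of the span from the peak).
ΣF_x = 0: B_x + 50·cos39° = 0 → B_x = -38.86 kN.
ΣF_y = 0: B_y − 50·sin39° − 55 − ½·45.41·1.5 − 40 = 0 → B_y = 160.5 kN.
ΣM about B: M_B − 50·sin39°·1.4 − 55·2.3 − (½·45.41·1.5)·0.8 − 40·2.7 = 0 → M_B = 305.8 kN·m.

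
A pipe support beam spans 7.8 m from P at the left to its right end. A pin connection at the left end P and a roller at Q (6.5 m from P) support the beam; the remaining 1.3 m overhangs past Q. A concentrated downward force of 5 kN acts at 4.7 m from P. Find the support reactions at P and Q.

ΣM about P: Q_y·6.5 − 5·4.7 = 0 → Q_y = 23.5/6.5 = 3.61538 ≈ 3.615 kN.
ΣF_y = 0: P_y + 3.61538 − 5 = 0 → P_y = 1.385 kN.
ΣF_x = 0: no horizontal applied forces, so P_x = 0.

P_x = 0, P_y = 1.385 kN, Q_y = 3.615 kN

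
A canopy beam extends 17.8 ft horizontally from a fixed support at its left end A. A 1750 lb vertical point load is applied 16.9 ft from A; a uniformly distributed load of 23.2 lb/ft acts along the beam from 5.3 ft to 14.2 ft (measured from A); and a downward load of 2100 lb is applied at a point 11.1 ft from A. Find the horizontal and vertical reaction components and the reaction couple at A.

Resultant of the distributed load: 23.2 × 8.9 = 206.48 lb at 9.75 ft from A.
ΣF_x = 0: A_x = 0.
ΣF_y = 0: A_y − 1750 − 23.2·8.9 − 2100 = 0 → A_y = 4056 lb.
ΣM about A: M_A − 1750·16.9 − (23.2·8.9)·9.75 − 2100·11.1 = 0 → M_A = 54900 lb·ft.

A_x = 0, A_y = 4056 lb, M_A = 54900 lb·ft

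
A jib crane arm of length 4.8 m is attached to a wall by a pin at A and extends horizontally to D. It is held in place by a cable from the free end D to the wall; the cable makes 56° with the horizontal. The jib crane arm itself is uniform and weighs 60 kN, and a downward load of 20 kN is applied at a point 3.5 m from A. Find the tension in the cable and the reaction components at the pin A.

T = 53.78 kN, A_x = 30.07 kN, A_y = 35.42 kN

ΣM about A: T·sin56°·4.8 − 60·2.4 − 20·3.5 = 0 → T = 214/(4.8·0.829038) = 53.7772 ≈ 53.78 kN.
ΣF_x = 0: A_x − T·cos56° = 0 → A_x = 53.7772 × 0.559193 = 30.07 kN.
ΣF_y = 0: A_y + T·sin56° − 60 − 20 = 0 → A_y = 80 − 53.7772 × 0.829038 = 35.42 kN.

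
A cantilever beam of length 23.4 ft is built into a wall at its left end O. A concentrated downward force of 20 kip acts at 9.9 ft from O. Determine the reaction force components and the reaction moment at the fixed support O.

O_x = 0, O_y = 20.00 kip, M_O = 198.0 kip·ft

ΣF_x = 0: O_x = 0.
ΣF_y = 0: O_y − 20 = 0 → O_y = 20.00 kip.
ΣM about O: M_O − 20·9.9 = 0 → M_O = 198.0 kip·ft.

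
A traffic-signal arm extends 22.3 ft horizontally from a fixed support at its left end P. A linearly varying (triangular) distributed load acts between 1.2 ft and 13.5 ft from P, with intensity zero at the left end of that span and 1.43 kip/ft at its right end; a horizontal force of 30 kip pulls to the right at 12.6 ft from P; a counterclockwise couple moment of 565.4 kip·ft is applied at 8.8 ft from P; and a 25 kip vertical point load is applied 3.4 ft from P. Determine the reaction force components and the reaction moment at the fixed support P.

P_x = -30.00 kip, P_y = 33.79 kip, M_P = -397.7 kip·ft

Resultant of the triangular load: ½ × 1.43 × 12.3 = 8.7945 kip, acting at 9.4 ft from P (one-third of the span from the peak).
ΣF_x = 0: P_x + 30 = 0 → P_x = -30.00 kip.
ΣF_y = 0: P_y − ½·1.43·12.3 − 25 = 0 → P_y = 33.79 kip.
ΣM about P: M_P − (½·1.43·12.3)·9.4 + 565.4 − 25·3.4 = 0 → M_P = -397.7 kip·ft.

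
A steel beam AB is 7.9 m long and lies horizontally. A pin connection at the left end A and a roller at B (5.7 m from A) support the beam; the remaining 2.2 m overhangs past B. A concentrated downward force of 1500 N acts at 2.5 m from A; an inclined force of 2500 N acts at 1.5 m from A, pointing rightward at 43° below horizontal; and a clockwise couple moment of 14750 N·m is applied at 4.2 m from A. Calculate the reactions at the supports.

ΣM about A: B_y·5.7 − 1500·2.5 − 2500·sin43°·1.5 − 14750 = 0 → B_y = 21057.5/5.7 = 3694.3 ≈ 3694 N.
ΣF_y = 0: A_y + 3694.3 − 1500 − 2500·sin43° = 0 → A_y = -489.3 N.
ΣF_x = 0: A_x + 2500·cos43° = 0 → A_x = -1828 N.

A_x = -1828 N, A_y = -489.3 N, B_y = 3694 N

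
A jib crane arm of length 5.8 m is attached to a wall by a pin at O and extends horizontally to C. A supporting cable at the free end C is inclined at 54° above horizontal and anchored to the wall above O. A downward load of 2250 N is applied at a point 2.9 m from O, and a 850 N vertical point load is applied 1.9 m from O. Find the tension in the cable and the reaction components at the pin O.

T = 1735 N, O_x = 1020 N, O_y = 1697 N

ΣM about O: T·sin54°·5.8 − 2250·2.9 − 850·1.9 = 0 → T = 8140/(5.8·0.809017) = 1734.76 ≈ 1735 N.
ΣF_x = 0: O_x − T·cos54° = 0 → O_x = 1734.76 × 0.587785 = 1020 N.
ΣF_y = 0: O_y + T·sin54° − 2250 − 850 = 0 → O_y = 3100 − 1734.76 × 0.809017 = 1697 N.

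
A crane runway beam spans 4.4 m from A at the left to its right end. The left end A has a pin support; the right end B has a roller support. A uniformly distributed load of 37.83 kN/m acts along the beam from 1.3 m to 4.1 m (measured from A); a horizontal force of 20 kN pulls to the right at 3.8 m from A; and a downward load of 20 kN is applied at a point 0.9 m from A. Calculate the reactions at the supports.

Resultant of the distributed load: 37.83 × 2.8 = 105.924 kN at 2.7 m from A.
Moments about A: B_y·4.4 − (37.83·2.8)·2.7 − 20·0.9 = 0 → B_y = 303.9948/4.4 = 69.0897 ≈ 69.09 kN.
ΣF_y = 0: A_y + 69.0897 − 37.83·2.8 − 20 = 0 → A_y = 56.83 kN.
ΣF_x = 0: A_x + 20 = 0 → A_x = -20.00 kN.

A_x = -20.00 kN, A_y = 56.83 kN, B_y = 69.09 kN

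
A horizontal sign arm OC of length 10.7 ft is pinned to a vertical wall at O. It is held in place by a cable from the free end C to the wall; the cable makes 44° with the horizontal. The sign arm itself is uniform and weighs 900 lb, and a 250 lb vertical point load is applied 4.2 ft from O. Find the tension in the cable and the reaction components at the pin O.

ΣM about O: T·sin44°·10.7 − 900·5.35 − 250·4.2 = 0 → T = 5865/(10.7·0.694658) = 789.066 ≈ 789.1 lb.
ΣF_x = 0: O_x − T·cos44° = 0 → O_x = 789.066 × 0.71934 = 567.6 lb.
ΣF_y = 0: O_y + T·sin44° − 900 − 250 = 0 → O_y = 1150 − 789.066 × 0.694658 = 601.9 lb.

T = 789.1 lb, O_x = 567.6 lb, O_y = 601.9 lb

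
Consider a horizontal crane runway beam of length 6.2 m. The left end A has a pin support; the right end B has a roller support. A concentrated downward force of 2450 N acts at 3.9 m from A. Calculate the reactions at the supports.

A_x = 0, A_y = 908.9 N, B_y = 1541 N

Taking moments about A: B_y·6.2 − 2450·3.9 = 0 → B_y = 9555/6.2 = 1541.13 ≈ 1541 N.
ΣF_y = 0: A_y + 1541.13 − 2450 = 0 → A_y = 908.9 N.
ΣF_x = 0: no horizontal applied forces, so A_x = 0.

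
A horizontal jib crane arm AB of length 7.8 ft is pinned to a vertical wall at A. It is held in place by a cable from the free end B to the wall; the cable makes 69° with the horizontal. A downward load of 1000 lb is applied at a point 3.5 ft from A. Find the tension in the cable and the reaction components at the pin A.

T = 480.6 lb, A_x = 172.2 lb, A_y = 551.3 lb

ΣM about A: T·sin69°·7.8 − 1000·3.5 = 0 → T = 3500/(7.8·0.93358) = 480.642 ≈ 480.6 lb.
ΣF_x = 0: A_x − T·cos69° = 0 → A_x = 480.642 × 0.358368 = 172.2 lb.
ΣF_y = 0: A_y + T·sin69° − 1000 = 0 → A_y = 1000 − 480.642 × 0.93358 = 551.3 lb.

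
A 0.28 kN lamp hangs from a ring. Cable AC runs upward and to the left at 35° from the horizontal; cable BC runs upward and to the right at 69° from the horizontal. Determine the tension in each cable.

T_AC = 0.1034 kN, T_BC = 0.2364 kN

ΣF_x = 0: −T_AC·cos35° + T_BC·cos69° = 0 → T_BC = 2.28578·T_AC.
ΣF_y = 0: T_AC·sin35° + T_BC·sin69° = 0.28.
Substitute: T_AC·(0.573576 + 2.28578·0.93358) = 0.28 → T_AC = 0.103415 ≈ 0.1034 kN.
Then T_BC = 2.28578 × 0.103415 = 0.2364 kN.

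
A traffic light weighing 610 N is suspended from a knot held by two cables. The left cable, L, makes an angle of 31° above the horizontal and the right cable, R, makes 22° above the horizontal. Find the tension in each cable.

T_L = 708.2 N, T_R = 654.7 N

ΣF_x = 0: −T_L·cos31° + T_R·cos22° = 0 → T_R = 0.924485·T_L.
ΣF_y = 0: T_L·sin31° + T_R·sin22° = 610.
Substitute: T_L·(0.515038 + 0.924485·0.374607) = 610 → T_L = 708.185 ≈ 708.2 N.
Then T_R = 0.924485 × 708.185 = 654.7 N.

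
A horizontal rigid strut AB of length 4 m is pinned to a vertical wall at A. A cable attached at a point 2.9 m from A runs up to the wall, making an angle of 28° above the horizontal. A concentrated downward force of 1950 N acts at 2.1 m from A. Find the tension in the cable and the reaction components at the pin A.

T = 3008 N, A_x = 2656 N, A_y = 537.9 N

ΣM about A: T·sin28°·2.9 − 1950·2.1 = 0 → T = 4095/(2.9·0.469472) = 3007.78 ≈ 3008 N.
ΣF_x = 0: A_x − T·cos28° = 0 → A_x = 3007.78 × 0.882948 = 2656 N.
ΣF_y = 0: A_y + T·sin28° − 1950 = 0 → A_y = 1950 − 3007.78 × 0.469472 = 537.9 N.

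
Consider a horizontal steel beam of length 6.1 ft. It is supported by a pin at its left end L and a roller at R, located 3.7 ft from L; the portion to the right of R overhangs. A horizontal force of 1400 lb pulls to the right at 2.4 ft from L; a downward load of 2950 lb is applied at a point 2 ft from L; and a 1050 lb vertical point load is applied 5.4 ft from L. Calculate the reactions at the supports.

L_x = -1400 lb, L_y = 873.0 lb, R_y = 3127 lb

ΣM about L: R_y·3.7 − 2950·2 − 1050·5.4 = 0 → R_y = 11570/3.7 = 3127.03 ≈ 3127 lb.
ΣF_y = 0: L_y + 3127.03 − 2950 − 1050 = 0 → L_y = 873.0 lb.
ΣF_x = 0: L_x + 1400 = 0 → L_x = -1400 lb.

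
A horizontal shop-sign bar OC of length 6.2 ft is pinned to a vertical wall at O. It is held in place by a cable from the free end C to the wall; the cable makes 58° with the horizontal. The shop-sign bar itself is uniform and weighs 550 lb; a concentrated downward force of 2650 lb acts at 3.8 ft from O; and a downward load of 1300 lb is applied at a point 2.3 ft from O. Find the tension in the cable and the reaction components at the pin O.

ΣM about O: T·sin58°·6.2 − 550·3.1 − 2650·3.8 − 1300·2.3 = 0 → T = 14765/(6.2·0.848048) = 2808.16 ≈ 2808 lb.
ΣF_x = 0: O_x − T·cos58° = 0 → O_x = 2808.16 × 0.529919 = 1488 lb.
ΣF_y = 0: O_y + T·sin58° − 550 − 2650 − 1300 = 0 → O_y = 4500 − 2808.16 × 0.848048 = 2119 lb.

T = 2808 lb, O_x = 1488 lb, O_y = 2119 lb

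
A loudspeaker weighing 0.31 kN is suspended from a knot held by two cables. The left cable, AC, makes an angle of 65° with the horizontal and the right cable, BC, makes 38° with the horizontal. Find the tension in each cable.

T_AC = 0.2507 kN, T_BC = 0.1345 kN

ΣF_x = 0: −T_AC·cos65° + T_BC·cos38° = 0 → T_BC = 0.53631·T_AC.
ΣF_y = 0: T_AC·sin65° + T_BC·sin38° = 0.31.
Substitute: T_AC·(0.906308 + 0.53631·0.615661) = 0.31 → T_AC = 0.250709 ≈ 0.2507 kN.
Then T_BC = 0.53631 × 0.250709 = 0.1345 kN.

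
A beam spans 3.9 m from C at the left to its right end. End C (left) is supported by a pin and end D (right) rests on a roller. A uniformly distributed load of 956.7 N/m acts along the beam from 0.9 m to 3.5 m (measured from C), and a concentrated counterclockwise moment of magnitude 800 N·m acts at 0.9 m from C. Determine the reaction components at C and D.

Resultant of the distributed load: 956.7 × 2.6 = 2487.42 N at 2.2 m from C.
Moments about C: D_y·3.9 − (956.7·2.6)·2.2 + 800 = 0 → D_y = 4672.324/3.9 = 1198.03 ≈ 1198 N.
ΣF_y = 0: C_y + 1198.03 − 956.7·2.6 = 0 → C_y = 1289 N.
ΣF_x = 0: no horizontal applied forces, so C_x = 0.

C_x = 0, C_y = 1289 N, D_y = 1198 N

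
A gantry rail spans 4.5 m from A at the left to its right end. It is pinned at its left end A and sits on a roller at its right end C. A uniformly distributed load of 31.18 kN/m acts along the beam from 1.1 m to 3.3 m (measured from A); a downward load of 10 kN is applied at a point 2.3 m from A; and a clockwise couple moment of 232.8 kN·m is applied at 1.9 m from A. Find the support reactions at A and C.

Resultant of the distributed load: 31.18 × 2.2 = 68.596 kN at 2.2 m from A.
Moments about A: C_y·4.5 − (31.18·2.2)·2.2 − 10·2.3 − 232.8 = 0 → C_y = 406.7112/4.5 = 90.3803 ≈ 90.38 kN.
ΣF_y = 0: A_y + 90.3803 − 31.18·2.2 − 10 = 0 → A_y = -11.78 kN.
ΣF_x = 0: no horizontal applied forces, so A_x = 0.

A_x = 0, A_y = -11.78 kN, C_y = 90.38 kN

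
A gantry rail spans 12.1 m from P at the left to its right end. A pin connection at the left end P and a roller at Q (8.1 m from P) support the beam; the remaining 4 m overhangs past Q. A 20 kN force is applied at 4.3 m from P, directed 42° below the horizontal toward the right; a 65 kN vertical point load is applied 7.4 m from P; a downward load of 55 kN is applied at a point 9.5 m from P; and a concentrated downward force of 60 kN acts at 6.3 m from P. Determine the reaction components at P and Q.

Moments about P: Q_y·8.1 − 20·sin42°·4.3 − 65·7.4 − 55·9.5 − 60·6.3 = 0 → Q_y = 1439.05/8.1 = 177.66 ≈ 177.7 kN.
ΣF_y = 0: P_y + 177.66 − 20·sin42° − 65 − 55 − 60 = 0 → P_y = 15.72 kN.
ΣF_x = 0: P_x + 20·cos42° = 0 → P_x = -14.86 kN.

P_x = -14.86 kN, P_y = 15.72 kN, Q_y = 177.7 kN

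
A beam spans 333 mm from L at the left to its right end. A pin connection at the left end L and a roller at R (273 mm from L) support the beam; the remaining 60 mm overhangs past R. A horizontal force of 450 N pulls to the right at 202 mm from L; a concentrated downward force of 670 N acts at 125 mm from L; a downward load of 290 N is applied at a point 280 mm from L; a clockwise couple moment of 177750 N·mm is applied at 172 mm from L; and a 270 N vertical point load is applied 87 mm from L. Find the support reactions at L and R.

L_x = -450.0 N, L_y = -111.4 N, R_y = 1341 N

Taking moments about L: R_y·273 − 670·125 − 290·280 − 177750 − 270·87 = 0 → R_y = 366190/273 = 1341.36 ≈ 1341 N.
ΣF_y = 0: L_y + 1341.36 − 670 − 290 − 270 = 0 → L_y = -111.4 N.
ΣF_x = 0: L_x + 450 = 0 → L_x = -450.0 N.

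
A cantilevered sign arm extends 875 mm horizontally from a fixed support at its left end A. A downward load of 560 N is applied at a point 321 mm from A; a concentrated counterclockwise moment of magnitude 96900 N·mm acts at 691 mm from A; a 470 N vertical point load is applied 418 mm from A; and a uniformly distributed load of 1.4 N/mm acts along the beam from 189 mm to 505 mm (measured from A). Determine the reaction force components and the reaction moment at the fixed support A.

Resultant of the distributed load: 1.4 × 316 = 442.4 N at 347 mm from A.
ΣF_x = 0: A_x = 0.
ΣF_y = 0: A_y − 560 − 470 − 1.4·316 = 0 → A_y = 1472 N.
ΣM about A: M_A − 560·321 + 96900 − 470·418 − (1.4·316)·347 = 0 → M_A = 432800 N·mm.

A_x = 0, A_y = 1472 N, M_A = 432800 N·mm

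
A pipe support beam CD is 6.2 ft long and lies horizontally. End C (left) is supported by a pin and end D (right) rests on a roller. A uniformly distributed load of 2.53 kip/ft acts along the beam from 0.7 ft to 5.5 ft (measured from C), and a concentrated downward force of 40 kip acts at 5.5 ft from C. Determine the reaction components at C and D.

C_x = 0, C_y = 10.59 kip, D_y = 41.56 kip

Resultant of the distributed load: 2.53 × 4.8 = 12.144 kip at 3.1 ft from C.
Taking moments about C: D_y·6.2 − (2.53·4.8)·3.1 − 40·5.5 = 0 → D_y = 257.6464/6.2 = 41.5559 ≈ 41.56 kip.
ΣF_y = 0: C_y + 41.5559 − 2.53·4.8 − 40 = 0 → C_y = 10.59 kip.
ΣF_x = 0: no horizontal applied forces, so C_x = 0.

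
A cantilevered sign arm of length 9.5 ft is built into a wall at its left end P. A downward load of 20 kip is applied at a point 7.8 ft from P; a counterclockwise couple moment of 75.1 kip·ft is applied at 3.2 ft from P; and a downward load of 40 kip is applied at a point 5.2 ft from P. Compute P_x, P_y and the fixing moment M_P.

ΣF_x = 0: P_x = 0.
ΣF_y = 0: P_y − 20 − 40 = 0 → P_y = 60.00 kip.
ΣM about P: M_P − 20·7.8 + 75.1 − 40·5.2 = 0 → M_P = 288.9 kip·ft.

P_x = 0, P_y = 60.00 kip, M_P = 288.9 kip·ft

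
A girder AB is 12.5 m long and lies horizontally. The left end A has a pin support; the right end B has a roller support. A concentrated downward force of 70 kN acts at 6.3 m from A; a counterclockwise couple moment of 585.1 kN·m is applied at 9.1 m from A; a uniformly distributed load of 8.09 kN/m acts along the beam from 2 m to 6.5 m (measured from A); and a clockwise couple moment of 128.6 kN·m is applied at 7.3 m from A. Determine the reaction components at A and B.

A_x = 0, A_y = 95.27 kN, B_y = 11.14 kN

Resultant of the distributed load: 8.09 × 4.5 = 36.405 kN at 4.25 m from A.
Taking moments about A: B_y·12.5 − 70·6.3 + 585.1 − (8.09·4.5)·4.25 − 128.6 = 0 → B_y = 139.22125/12.5 = 11.1377 ≈ 11.14 kN.
ΣF_y = 0: A_y + 11.1377 − 70 − 8.09·4.5 = 0 → A_y = 95.27 kN.
ΣF_x = 0: no horizontal applied forces, so A_x = 0.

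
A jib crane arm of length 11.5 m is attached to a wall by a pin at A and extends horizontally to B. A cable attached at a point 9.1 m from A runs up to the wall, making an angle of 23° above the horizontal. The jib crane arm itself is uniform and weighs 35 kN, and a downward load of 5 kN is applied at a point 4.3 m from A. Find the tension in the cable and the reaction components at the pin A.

T = 62.65 kN, A_x = 57.67 kN, A_y = 15.52 kN

ΣM about A: T·sin23°·9.1 − 35·5.75 − 5·4.3 = 0 → T = 222.75/(9.1·0.390731) = 62.6467 ≈ 62.65 kN.
ΣF_x = 0: A_x − T·cos23° = 0 → A_x = 62.6467 × 0.920505 = 57.67 kN.
ΣF_y = 0: A_y + T·sin23° − 35 − 5 = 0 → A_y = 40 − 62.6467 × 0.390731 = 15.52 kN.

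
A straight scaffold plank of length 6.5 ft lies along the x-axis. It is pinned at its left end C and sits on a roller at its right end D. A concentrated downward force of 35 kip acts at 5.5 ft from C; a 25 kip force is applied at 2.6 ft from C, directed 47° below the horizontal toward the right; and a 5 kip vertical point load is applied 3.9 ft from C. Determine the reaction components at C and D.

Taking moments about C: D_y·6.5 − 35·5.5 − 25·sin47°·2.6 − 5·3.9 = 0 → D_y = 259.538/6.5 = 39.9289 ≈ 39.93 kip.
ΣF_y = 0: C_y + 39.9289 − 35 − 25·sin47° − 5 = 0 → C_y = 18.35 kip.
ΣF_x = 0: C_x + 25·cos47° = 0 → C_x = -17.05 kip.

C_x = -17.05 kip, C_y = 18.35 kip, D_y = 39.93 kip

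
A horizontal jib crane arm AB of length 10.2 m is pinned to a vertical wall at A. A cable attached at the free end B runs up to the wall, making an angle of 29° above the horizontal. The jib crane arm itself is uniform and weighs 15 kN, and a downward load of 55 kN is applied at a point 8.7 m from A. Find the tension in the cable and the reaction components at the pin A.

ΣM about A: T·sin29°·10.2 − 15·5.1 − 55·8.7 = 0 → T = 555/(10.2·0.48481) = 112.233 ≈ 112.2 kN.
ΣF_x = 0: A_x − T·cos29° = 0 → A_x = 112.233 × 0.87462 = 98.16 kN.
ΣF_y = 0: A_y + T·sin29° − 15 − 55 = 0 → A_y = 70 − 112.233 × 0.48481 = 15.59 kN.

T = 112.2 kN, A_x = 98.16 kN, A_y = 15.59 kN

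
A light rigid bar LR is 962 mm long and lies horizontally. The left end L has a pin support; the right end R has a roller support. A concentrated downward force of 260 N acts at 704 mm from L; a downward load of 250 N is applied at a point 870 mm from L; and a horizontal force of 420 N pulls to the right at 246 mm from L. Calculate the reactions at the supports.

L_x = -420.0 N, L_y = 93.64 N, R_y = 416.4 N

Moments about L: R_y·962 − 260·704 − 250·870 = 0 → R_y = 400540/962 = 416.362 ≈ 416.4 N.
ΣF_y = 0: L_y + 416.362 − 260 − 250 = 0 → L_y = 93.64 N.
ΣF_x = 0: L_x + 420 = 0 → L_x = -420.0 N.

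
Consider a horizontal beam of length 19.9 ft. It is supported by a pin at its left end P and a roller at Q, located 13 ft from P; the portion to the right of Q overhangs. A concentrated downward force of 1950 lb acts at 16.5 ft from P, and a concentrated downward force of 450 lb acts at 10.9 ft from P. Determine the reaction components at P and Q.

ΣM about P: Q_y·13 − 1950·16.5 − 450·10.9 = 0 → Q_y = 37080/13 = 2852.31 ≈ 2852 lb.
ΣF_y = 0: P_y + 2852.31 − 1950 − 450 = 0 → P_y = -452.3 lb.
ΣF_x = 0: no horizontal applied forces, so P_x = 0.

P_x = 0, P_y = -452.3 lb, Q_y = 2852 lb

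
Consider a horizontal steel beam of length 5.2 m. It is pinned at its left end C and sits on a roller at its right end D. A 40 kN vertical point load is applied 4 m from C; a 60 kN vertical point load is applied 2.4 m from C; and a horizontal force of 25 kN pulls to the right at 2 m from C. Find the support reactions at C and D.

ΣM about C: D_y·5.2 − 40·4 − 60·2.4 = 0 → D_y = 304/5.2 = 58.4615 ≈ 58.46 kN.
ΣF_y = 0: C_y + 58.4615 − 40 − 60 = 0 → C_y = 41.54 kN.
ΣF_x = 0: C_x + 25 = 0 → C_x = -25.00 kN.

C_x = -25.00 kN, C_y = 41.54 kN, D_y = 58.46 kN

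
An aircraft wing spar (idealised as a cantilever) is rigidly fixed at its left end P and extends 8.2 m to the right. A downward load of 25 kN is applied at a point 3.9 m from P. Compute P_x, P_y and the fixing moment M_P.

ΣF_x = 0: P_x = 0.
ΣF_y = 0: P_y − 25 = 0 → P_y = 25.00 kN.
ΣM about P: M_P − 25·3.9 = 0 → M_P = 97.50 kN·m.

P_x = 0, P_y = 25.00 kN, M_P = 97.50 kN·m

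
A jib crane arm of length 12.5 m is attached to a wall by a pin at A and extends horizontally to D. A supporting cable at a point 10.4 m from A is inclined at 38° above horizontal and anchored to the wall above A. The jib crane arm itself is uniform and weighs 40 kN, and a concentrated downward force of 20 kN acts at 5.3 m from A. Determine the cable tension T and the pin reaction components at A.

ΣM about A: T·sin38°·10.4 − 40·6.25 − 20·5.3 = 0 → T = 356/(10.4·0.615661) = 55.60 kN.
ΣF_x = 0: A_x − T·cos38° = 0 → A_x = 55.6 × 0.788011 = 43.81 kN.
ΣF_y = 0: A_y + T·sin38° − 40 − 20 = 0 → A_y = 60 − 55.6 × 0.615661 = 25.77 kN.

T = 55.60 kN, A_x = 43.81 kN, A_y = 25.77 kN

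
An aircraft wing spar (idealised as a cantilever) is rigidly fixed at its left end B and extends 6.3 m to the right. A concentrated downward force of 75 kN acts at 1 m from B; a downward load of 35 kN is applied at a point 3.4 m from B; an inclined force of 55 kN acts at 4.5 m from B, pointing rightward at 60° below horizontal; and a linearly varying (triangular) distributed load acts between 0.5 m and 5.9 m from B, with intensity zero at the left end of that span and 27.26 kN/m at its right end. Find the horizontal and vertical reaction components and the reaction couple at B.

Resultant of the triangular load: ½ × 27.26 × 5.4 = 73.602 kN, acting at 4.1 m from B (one-third of the span from the peak).
ΣF_x = 0: B_x + 55·cos60° = 0 → B_x = -27.50 kN.
ΣF_y = 0: B_y − 75 − 35 − 55·sin60° − ½·27.26·5.4 = 0 → B_y = 231.2 kN.
ΣM about B: M_B − 75·1 − 35·3.4 − 55·sin60°·4.5 − (½·27.26·5.4)·4.1 = 0 → M_B = 710.1 kN·m.

B_x = -27.50 kN, B_y = 231.2 kN, M_B = 710.1 kN·m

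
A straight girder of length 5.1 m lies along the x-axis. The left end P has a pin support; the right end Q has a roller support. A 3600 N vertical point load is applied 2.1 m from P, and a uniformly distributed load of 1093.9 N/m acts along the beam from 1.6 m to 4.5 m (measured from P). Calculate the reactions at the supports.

Resultant of the distributed load: 1093.9 × 2.9 = 3172.31 N at 3.05 m from P.
ΣM about P: Q_y·5.1 − 3600·2.1 − (1093.9·2.9)·3.05 = 0 → Q_y = 17235.5455/5.1 = 3379.52 ≈ 3380 N.
ΣF_y = 0: P_y + 3379.52 − 3600 − 1093.9·2.9 = 0 → P_y = 3393 N.
ΣF_x = 0: no horizontal applied forces, so P_x = 0.

P_x = 0, P_y = 3393 N, Q_y = 3380 N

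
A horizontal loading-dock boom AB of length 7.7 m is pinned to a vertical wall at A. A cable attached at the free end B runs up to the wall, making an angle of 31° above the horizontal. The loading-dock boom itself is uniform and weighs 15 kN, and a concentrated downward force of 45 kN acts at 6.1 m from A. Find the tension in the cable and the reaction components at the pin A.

ΣM about A: T·sin31°·7.7 − 15·3.85 − 45·6.1 = 0 → T = 332.25/(7.7·0.515038) = 83.779 ≈ 83.78 kN.
ΣF_x = 0: A_x − T·cos31° = 0 → A_x = 83.779 × 0.857167 = 71.81 kN.
ΣF_y = 0: A_y + T·sin31° − 15 − 45 = 0 → A_y = 60 − 83.779 × 0.515038 = 16.85 kN.

T = 83.78 kN, A_x = 71.81 kN, A_y = 16.85 kN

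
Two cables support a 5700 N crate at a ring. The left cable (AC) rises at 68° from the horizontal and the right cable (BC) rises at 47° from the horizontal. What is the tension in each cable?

T_AC = 4289 N, T_BC = 2356 N

ΣF_x = 0: −T_AC·cos68° + T_BC·cos47° = 0 → T_BC = 0.549278·T_AC.
ΣF_y = 0: T_AC·sin68° + T_BC·sin47° = 5700.
Substitute: T_AC·(0.927184 + 0.549278·0.731354) = 5700 → T_AC = 4289.26 ≈ 4289 N.
Then T_BC = 0.549278 × 4289.26 = 2356 N.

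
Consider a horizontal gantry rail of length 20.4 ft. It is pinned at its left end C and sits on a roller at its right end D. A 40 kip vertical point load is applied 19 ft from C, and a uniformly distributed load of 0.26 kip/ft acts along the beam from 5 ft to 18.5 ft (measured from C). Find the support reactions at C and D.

C_x = 0, C_y = 4.233 kip, D_y = 39.28 kip

Resultant of the distributed load: 0.26 × 13.5 = 3.51 kip at 11.75 ft from C.
Moments about C: D_y·20.4 − 40·19 − (0.26·13.5)·11.75 = 0 → D_y = 801.2425/20.4 = 39.2766 ≈ 39.28 kip.
ΣF_y = 0: C_y + 39.2766 − 40 − 0.26·13.5 = 0 → C_y = 4.233 kip.
ΣF_x = 0: no horizontal applied forces, so C_x = 0.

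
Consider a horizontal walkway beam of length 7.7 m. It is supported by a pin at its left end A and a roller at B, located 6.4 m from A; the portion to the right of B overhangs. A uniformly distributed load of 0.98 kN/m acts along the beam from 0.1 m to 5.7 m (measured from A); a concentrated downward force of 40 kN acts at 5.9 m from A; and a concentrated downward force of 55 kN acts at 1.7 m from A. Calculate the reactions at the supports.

Resultant of the distributed load: 0.98 × 5.6 = 5.488 kN at 2.9 m from A.
Moments about A: B_y·6.4 − (0.98·5.6)·2.9 − 40·5.9 − 55·1.7 = 0 → B_y = 345.4152/6.4 = 53.9711 ≈ 53.97 kN.
ΣF_y = 0: A_y + 53.9711 − 0.98·5.6 − 40 − 55 = 0 → A_y = 46.52 kN.
ΣF_x = 0: no horizontal applied forces, so A_x = 0.

A_x = 0, A_y = 46.52 kN, B_y = 53.97 kN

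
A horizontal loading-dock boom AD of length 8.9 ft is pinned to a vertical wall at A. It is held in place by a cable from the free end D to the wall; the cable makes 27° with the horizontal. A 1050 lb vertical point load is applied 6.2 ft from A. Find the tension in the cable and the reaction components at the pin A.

T = 1611 lb, A_x = 1436 lb, A_y = 318.5 lb

ΣM about A: T·sin27°·8.9 − 1050·6.2 = 0 → T = 6510/(8.9·0.45399) = 1611.18 ≈ 1611 lb.
ΣF_x = 0: A_x − T·cos27° = 0 → A_x = 1611.18 × 0.891007 = 1436 lb.
ΣF_y = 0: A_y + T·sin27° − 1050 = 0 → A_y = 1050 − 1611.18 × 0.45399 = 318.5 lb.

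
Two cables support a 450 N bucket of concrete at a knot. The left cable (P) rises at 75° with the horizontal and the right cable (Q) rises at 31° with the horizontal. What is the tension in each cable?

ΣF_x = 0: −T_P·cos75° + T_Q·cos31° = 0 → T_Q = 0.301947·T_P.
ΣF_y = 0: T_P·sin75° + T_Q·sin31° = 450.
Substitute: T_P·(0.965926 + 0.301947·0.515038) = 450 → T_P = 401.27 ≈ 401.3 N.
Then T_Q = 0.301947 × 401.27 = 121.2 N.

T_P = 401.3 N, T_Q = 121.2 N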